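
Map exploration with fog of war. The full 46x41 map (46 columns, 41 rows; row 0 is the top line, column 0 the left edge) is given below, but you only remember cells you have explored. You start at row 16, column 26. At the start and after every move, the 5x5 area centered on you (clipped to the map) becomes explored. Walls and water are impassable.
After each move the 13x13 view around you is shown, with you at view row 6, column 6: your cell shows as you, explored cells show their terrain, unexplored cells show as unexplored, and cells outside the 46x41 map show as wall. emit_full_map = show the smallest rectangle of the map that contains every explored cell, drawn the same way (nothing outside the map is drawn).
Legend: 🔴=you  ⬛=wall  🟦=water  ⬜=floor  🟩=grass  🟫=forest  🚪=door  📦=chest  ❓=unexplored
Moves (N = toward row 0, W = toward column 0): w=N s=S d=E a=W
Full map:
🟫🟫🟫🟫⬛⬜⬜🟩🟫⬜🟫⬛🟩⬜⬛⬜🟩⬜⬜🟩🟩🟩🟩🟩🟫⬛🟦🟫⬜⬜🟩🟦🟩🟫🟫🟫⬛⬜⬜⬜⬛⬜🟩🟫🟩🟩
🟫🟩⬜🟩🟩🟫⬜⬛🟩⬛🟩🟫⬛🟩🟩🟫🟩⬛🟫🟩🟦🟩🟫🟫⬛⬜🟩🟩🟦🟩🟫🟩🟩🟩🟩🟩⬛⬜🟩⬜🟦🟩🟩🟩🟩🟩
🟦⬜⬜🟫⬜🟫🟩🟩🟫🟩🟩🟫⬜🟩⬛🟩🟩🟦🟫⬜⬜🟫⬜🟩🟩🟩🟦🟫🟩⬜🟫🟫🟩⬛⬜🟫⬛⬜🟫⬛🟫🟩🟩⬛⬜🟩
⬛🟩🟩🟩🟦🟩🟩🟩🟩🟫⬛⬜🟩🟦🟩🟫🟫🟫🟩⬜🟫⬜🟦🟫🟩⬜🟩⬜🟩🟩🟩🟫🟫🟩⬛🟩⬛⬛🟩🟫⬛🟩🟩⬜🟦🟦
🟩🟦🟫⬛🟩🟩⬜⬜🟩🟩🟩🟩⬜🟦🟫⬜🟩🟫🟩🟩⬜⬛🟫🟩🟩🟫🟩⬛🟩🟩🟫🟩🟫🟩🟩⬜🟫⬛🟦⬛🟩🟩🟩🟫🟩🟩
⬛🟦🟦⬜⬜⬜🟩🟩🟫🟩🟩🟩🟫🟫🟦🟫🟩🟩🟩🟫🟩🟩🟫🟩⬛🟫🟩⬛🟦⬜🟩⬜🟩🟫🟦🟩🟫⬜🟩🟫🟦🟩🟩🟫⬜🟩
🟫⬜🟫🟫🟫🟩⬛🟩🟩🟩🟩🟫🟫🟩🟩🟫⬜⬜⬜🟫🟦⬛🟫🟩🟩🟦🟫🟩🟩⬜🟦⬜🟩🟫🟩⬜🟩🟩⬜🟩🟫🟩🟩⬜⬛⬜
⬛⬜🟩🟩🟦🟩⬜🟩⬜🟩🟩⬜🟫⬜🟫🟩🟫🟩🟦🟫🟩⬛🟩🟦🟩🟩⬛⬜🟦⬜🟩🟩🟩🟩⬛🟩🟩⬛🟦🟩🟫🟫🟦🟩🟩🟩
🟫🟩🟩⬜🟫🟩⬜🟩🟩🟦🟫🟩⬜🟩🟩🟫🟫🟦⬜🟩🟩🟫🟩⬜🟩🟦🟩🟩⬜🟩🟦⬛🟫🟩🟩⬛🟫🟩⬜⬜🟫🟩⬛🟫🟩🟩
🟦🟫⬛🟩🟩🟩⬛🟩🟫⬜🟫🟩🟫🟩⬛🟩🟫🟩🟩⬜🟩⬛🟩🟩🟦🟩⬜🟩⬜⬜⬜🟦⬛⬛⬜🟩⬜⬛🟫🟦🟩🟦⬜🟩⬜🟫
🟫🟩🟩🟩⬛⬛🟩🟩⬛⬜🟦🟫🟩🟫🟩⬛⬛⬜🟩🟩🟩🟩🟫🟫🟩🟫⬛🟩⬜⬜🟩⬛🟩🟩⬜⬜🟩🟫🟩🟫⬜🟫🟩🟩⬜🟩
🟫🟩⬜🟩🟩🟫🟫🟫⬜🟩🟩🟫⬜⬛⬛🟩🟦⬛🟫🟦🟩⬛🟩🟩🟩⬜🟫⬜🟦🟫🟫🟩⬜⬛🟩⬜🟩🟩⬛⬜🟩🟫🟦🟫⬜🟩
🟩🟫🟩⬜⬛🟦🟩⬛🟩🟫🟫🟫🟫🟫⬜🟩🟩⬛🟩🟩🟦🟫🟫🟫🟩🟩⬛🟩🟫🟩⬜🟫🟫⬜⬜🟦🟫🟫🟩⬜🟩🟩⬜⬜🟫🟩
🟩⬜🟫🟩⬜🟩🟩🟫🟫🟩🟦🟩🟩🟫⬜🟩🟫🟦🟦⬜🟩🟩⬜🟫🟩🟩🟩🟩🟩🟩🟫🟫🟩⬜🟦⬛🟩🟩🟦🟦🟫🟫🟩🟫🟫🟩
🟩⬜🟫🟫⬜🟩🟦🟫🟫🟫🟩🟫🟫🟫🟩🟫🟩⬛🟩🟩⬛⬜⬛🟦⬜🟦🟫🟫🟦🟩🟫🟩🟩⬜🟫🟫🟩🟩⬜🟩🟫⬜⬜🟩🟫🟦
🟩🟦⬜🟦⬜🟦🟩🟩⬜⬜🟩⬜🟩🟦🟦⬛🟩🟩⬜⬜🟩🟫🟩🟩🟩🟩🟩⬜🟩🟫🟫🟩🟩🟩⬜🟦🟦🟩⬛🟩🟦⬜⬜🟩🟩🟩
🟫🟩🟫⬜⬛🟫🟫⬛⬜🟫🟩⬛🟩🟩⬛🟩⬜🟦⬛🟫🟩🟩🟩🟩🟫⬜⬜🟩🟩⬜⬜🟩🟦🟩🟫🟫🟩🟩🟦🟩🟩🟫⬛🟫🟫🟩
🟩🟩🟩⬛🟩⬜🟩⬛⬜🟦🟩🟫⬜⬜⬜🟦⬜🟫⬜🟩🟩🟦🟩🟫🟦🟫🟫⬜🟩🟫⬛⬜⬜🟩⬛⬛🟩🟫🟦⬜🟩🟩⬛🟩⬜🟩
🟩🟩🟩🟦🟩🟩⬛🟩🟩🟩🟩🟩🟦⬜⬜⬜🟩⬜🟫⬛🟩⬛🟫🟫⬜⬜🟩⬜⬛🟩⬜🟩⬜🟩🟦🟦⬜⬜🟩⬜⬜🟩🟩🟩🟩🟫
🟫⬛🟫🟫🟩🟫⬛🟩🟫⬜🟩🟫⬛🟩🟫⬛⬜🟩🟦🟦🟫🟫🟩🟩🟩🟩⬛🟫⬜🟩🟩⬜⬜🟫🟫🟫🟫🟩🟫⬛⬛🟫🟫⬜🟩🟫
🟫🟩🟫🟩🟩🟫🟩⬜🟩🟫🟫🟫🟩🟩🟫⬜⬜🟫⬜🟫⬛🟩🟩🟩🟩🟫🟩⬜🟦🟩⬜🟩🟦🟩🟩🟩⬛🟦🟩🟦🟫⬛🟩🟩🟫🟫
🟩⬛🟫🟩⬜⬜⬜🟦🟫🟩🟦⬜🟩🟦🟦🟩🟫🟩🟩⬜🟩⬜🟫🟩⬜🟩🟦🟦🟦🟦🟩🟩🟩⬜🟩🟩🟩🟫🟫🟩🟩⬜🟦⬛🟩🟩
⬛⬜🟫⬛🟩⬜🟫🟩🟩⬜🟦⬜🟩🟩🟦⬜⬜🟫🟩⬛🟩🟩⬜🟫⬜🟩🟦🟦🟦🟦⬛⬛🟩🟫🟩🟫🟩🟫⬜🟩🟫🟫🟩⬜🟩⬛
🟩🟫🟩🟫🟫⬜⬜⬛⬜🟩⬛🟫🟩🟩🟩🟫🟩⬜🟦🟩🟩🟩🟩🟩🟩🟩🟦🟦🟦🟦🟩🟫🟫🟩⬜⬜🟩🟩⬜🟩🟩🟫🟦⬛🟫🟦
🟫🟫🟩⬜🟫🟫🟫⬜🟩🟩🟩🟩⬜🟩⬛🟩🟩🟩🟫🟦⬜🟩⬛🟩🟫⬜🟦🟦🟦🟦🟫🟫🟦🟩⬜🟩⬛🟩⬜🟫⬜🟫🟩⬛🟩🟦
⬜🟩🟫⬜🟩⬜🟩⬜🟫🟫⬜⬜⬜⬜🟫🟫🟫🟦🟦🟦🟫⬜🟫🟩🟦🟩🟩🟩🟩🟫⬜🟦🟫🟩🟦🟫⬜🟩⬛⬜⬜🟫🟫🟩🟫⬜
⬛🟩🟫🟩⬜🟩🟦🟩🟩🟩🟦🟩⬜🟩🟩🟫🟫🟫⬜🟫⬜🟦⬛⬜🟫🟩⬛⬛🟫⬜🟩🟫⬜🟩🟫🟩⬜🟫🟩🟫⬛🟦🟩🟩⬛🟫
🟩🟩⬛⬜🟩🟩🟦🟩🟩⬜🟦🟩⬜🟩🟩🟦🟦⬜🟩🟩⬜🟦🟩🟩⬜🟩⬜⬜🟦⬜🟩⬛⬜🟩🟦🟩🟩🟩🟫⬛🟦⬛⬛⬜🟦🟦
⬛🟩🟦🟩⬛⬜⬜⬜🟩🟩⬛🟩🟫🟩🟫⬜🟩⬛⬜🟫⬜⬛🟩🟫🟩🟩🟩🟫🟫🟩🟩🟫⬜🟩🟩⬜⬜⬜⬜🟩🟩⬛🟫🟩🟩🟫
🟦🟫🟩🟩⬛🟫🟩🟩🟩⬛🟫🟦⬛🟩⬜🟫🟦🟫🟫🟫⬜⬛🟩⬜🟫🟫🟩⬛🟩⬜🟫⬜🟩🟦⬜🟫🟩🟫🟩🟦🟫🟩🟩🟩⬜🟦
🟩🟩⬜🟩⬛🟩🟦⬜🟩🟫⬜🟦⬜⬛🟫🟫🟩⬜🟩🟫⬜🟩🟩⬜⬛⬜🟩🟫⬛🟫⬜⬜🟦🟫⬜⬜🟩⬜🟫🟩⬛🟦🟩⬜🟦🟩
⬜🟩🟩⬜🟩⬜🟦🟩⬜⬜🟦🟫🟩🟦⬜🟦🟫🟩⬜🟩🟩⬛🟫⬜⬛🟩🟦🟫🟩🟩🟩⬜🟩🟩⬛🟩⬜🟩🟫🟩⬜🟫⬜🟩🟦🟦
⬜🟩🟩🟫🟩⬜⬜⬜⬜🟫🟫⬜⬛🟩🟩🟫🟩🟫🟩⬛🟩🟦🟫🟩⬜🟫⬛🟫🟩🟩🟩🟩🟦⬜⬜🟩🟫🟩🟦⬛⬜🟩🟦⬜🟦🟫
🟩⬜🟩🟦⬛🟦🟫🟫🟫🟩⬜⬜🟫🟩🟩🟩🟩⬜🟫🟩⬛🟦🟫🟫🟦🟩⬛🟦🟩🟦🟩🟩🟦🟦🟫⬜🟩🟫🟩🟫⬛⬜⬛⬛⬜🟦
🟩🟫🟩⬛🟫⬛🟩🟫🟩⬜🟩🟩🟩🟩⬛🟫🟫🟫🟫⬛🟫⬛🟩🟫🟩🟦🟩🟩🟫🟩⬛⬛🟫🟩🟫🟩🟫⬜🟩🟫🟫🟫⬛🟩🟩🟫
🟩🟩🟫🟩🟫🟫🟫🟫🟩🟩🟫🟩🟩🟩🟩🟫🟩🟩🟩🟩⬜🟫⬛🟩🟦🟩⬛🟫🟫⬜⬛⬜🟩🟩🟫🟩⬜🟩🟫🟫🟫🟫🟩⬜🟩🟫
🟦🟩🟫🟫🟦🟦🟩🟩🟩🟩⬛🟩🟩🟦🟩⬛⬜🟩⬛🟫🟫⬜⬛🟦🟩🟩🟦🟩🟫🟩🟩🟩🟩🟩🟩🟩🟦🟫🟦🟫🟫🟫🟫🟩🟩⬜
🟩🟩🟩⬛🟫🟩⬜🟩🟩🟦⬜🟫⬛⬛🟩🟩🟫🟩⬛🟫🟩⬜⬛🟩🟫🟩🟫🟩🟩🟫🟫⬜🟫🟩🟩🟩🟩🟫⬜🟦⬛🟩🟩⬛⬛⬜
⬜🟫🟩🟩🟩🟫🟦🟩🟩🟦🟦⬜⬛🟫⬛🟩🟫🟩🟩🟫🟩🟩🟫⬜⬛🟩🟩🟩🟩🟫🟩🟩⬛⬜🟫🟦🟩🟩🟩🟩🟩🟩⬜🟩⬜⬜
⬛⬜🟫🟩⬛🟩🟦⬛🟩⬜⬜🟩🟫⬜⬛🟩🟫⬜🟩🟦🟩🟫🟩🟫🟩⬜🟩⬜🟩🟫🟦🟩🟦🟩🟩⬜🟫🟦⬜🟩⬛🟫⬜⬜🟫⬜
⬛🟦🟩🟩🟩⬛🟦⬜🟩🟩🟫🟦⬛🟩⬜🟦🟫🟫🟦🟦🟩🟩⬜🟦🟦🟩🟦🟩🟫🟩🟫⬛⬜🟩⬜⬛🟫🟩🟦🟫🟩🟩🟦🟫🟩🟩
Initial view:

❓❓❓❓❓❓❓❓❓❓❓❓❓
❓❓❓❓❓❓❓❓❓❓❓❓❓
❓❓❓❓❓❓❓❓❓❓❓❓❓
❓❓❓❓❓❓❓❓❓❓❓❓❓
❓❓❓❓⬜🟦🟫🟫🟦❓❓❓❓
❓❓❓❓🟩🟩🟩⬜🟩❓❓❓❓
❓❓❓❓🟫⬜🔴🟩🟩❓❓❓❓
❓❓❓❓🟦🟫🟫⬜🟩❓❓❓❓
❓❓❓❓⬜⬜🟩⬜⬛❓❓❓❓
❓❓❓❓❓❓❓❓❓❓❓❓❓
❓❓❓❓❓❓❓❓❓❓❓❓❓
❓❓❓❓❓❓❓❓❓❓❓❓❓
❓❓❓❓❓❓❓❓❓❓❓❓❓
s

❓❓❓❓❓❓❓❓❓❓❓❓❓
❓❓❓❓❓❓❓❓❓❓❓❓❓
❓❓❓❓❓❓❓❓❓❓❓❓❓
❓❓❓❓⬜🟦🟫🟫🟦❓❓❓❓
❓❓❓❓🟩🟩🟩⬜🟩❓❓❓❓
❓❓❓❓🟫⬜⬜🟩🟩❓❓❓❓
❓❓❓❓🟦🟫🔴⬜🟩❓❓❓❓
❓❓❓❓⬜⬜🟩⬜⬛❓❓❓❓
❓❓❓❓🟩🟩⬛🟫⬜❓❓❓❓
❓❓❓❓❓❓❓❓❓❓❓❓❓
❓❓❓❓❓❓❓❓❓❓❓❓❓
❓❓❓❓❓❓❓❓❓❓❓❓❓
❓❓❓❓❓❓❓❓❓❓❓❓❓

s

❓❓❓❓❓❓❓❓❓❓❓❓❓
❓❓❓❓❓❓❓❓❓❓❓❓❓
❓❓❓❓⬜🟦🟫🟫🟦❓❓❓❓
❓❓❓❓🟩🟩🟩⬜🟩❓❓❓❓
❓❓❓❓🟫⬜⬜🟩🟩❓❓❓❓
❓❓❓❓🟦🟫🟫⬜🟩❓❓❓❓
❓❓❓❓⬜⬜🔴⬜⬛❓❓❓❓
❓❓❓❓🟩🟩⬛🟫⬜❓❓❓❓
❓❓❓❓🟩🟫🟩⬜🟦❓❓❓❓
❓❓❓❓❓❓❓❓❓❓❓❓❓
❓❓❓❓❓❓❓❓❓❓❓❓❓
❓❓❓❓❓❓❓❓❓❓❓❓❓
❓❓❓❓❓❓❓❓❓❓❓❓❓

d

❓❓❓❓❓❓❓❓❓❓❓❓❓
❓❓❓❓❓❓❓❓❓❓❓❓❓
❓❓❓⬜🟦🟫🟫🟦❓❓❓❓❓
❓❓❓🟩🟩🟩⬜🟩❓❓❓❓❓
❓❓❓🟫⬜⬜🟩🟩⬜❓❓❓❓
❓❓❓🟦🟫🟫⬜🟩🟫❓❓❓❓
❓❓❓⬜⬜🟩🔴⬛🟩❓❓❓❓
❓❓❓🟩🟩⬛🟫⬜🟩❓❓❓❓
❓❓❓🟩🟫🟩⬜🟦🟩❓❓❓❓
❓❓❓❓❓❓❓❓❓❓❓❓❓
❓❓❓❓❓❓❓❓❓❓❓❓❓
❓❓❓❓❓❓❓❓❓❓❓❓❓
❓❓❓❓❓❓❓❓❓❓❓❓❓

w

❓❓❓❓❓❓❓❓❓❓❓❓❓
❓❓❓❓❓❓❓❓❓❓❓❓❓
❓❓❓❓❓❓❓❓❓❓❓❓❓
❓❓❓⬜🟦🟫🟫🟦❓❓❓❓❓
❓❓❓🟩🟩🟩⬜🟩🟫❓❓❓❓
❓❓❓🟫⬜⬜🟩🟩⬜❓❓❓❓
❓❓❓🟦🟫🟫🔴🟩🟫❓❓❓❓
❓❓❓⬜⬜🟩⬜⬛🟩❓❓❓❓
❓❓❓🟩🟩⬛🟫⬜🟩❓❓❓❓
❓❓❓🟩🟫🟩⬜🟦🟩❓❓❓❓
❓❓❓❓❓❓❓❓❓❓❓❓❓
❓❓❓❓❓❓❓❓❓❓❓❓❓
❓❓❓❓❓❓❓❓❓❓❓❓❓

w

❓❓❓❓❓❓❓❓❓❓❓❓❓
❓❓❓❓❓❓❓❓❓❓❓❓❓
❓❓❓❓❓❓❓❓❓❓❓❓❓
❓❓❓❓❓❓❓❓❓❓❓❓❓
❓❓❓⬜🟦🟫🟫🟦🟩❓❓❓❓
❓❓❓🟩🟩🟩⬜🟩🟫❓❓❓❓
❓❓❓🟫⬜⬜🔴🟩⬜❓❓❓❓
❓❓❓🟦🟫🟫⬜🟩🟫❓❓❓❓
❓❓❓⬜⬜🟩⬜⬛🟩❓❓❓❓
❓❓❓🟩🟩⬛🟫⬜🟩❓❓❓❓
❓❓❓🟩🟫🟩⬜🟦🟩❓❓❓❓
❓❓❓❓❓❓❓❓❓❓❓❓❓
❓❓❓❓❓❓❓❓❓❓❓❓❓

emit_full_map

⬜🟦🟫🟫🟦🟩
🟩🟩🟩⬜🟩🟫
🟫⬜⬜🔴🟩⬜
🟦🟫🟫⬜🟩🟫
⬜⬜🟩⬜⬛🟩
🟩🟩⬛🟫⬜🟩
🟩🟫🟩⬜🟦🟩

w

❓❓❓❓❓❓❓❓❓❓❓❓❓
❓❓❓❓❓❓❓❓❓❓❓❓❓
❓❓❓❓❓❓❓❓❓❓❓❓❓
❓❓❓❓❓❓❓❓❓❓❓❓❓
❓❓❓❓🟩🟩🟩🟩🟩❓❓❓❓
❓❓❓⬜🟦🟫🟫🟦🟩❓❓❓❓
❓❓❓🟩🟩🟩🔴🟩🟫❓❓❓❓
❓❓❓🟫⬜⬜🟩🟩⬜❓❓❓❓
❓❓❓🟦🟫🟫⬜🟩🟫❓❓❓❓
❓❓❓⬜⬜🟩⬜⬛🟩❓❓❓❓
❓❓❓🟩🟩⬛🟫⬜🟩❓❓❓❓
❓❓❓🟩🟫🟩⬜🟦🟩❓❓❓❓
❓❓❓❓❓❓❓❓❓❓❓❓❓

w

❓❓❓❓❓❓❓❓❓❓❓❓❓
❓❓❓❓❓❓❓❓❓❓❓❓❓
❓❓❓❓❓❓❓❓❓❓❓❓❓
❓❓❓❓❓❓❓❓❓❓❓❓❓
❓❓❓❓🟩⬛🟩🟫🟩❓❓❓❓
❓❓❓❓🟩🟩🟩🟩🟩❓❓❓❓
❓❓❓⬜🟦🟫🔴🟦🟩❓❓❓❓
❓❓❓🟩🟩🟩⬜🟩🟫❓❓❓❓
❓❓❓🟫⬜⬜🟩🟩⬜❓❓❓❓
❓❓❓🟦🟫🟫⬜🟩🟫❓❓❓❓
❓❓❓⬜⬜🟩⬜⬛🟩❓❓❓❓
❓❓❓🟩🟩⬛🟫⬜🟩❓❓❓❓
❓❓❓🟩🟫🟩⬜🟦🟩❓❓❓❓

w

❓❓❓❓❓❓❓❓❓❓❓❓❓
❓❓❓❓❓❓❓❓❓❓❓❓❓
❓❓❓❓❓❓❓❓❓❓❓❓❓
❓❓❓❓❓❓❓❓❓❓❓❓❓
❓❓❓❓⬜🟫⬜🟦🟫❓❓❓❓
❓❓❓❓🟩⬛🟩🟫🟩❓❓❓❓
❓❓❓❓🟩🟩🔴🟩🟩❓❓❓❓
❓❓❓⬜🟦🟫🟫🟦🟩❓❓❓❓
❓❓❓🟩🟩🟩⬜🟩🟫❓❓❓❓
❓❓❓🟫⬜⬜🟩🟩⬜❓❓❓❓
❓❓❓🟦🟫🟫⬜🟩🟫❓❓❓❓
❓❓❓⬜⬜🟩⬜⬛🟩❓❓❓❓
❓❓❓🟩🟩⬛🟫⬜🟩❓❓❓❓

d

❓❓❓❓❓❓❓❓❓❓❓❓❓
❓❓❓❓❓❓❓❓❓❓❓❓❓
❓❓❓❓❓❓❓❓❓❓❓❓❓
❓❓❓❓❓❓❓❓❓❓❓❓❓
❓❓❓⬜🟫⬜🟦🟫🟫❓❓❓❓
❓❓❓🟩⬛🟩🟫🟩⬜❓❓❓❓
❓❓❓🟩🟩🟩🔴🟩🟫❓❓❓❓
❓❓⬜🟦🟫🟫🟦🟩🟫❓❓❓❓
❓❓🟩🟩🟩⬜🟩🟫🟫❓❓❓❓
❓❓🟫⬜⬜🟩🟩⬜❓❓❓❓❓
❓❓🟦🟫🟫⬜🟩🟫❓❓❓❓❓
❓❓⬜⬜🟩⬜⬛🟩❓❓❓❓❓
❓❓🟩🟩⬛🟫⬜🟩❓❓❓❓❓

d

❓❓❓❓❓❓❓❓❓❓❓❓❓
❓❓❓❓❓❓❓❓❓❓❓❓❓
❓❓❓❓❓❓❓❓❓❓❓❓❓
❓❓❓❓❓❓❓❓❓❓❓❓❓
❓❓⬜🟫⬜🟦🟫🟫🟩❓❓❓❓
❓❓🟩⬛🟩🟫🟩⬜🟫❓❓❓❓
❓❓🟩🟩🟩🟩🔴🟫🟫❓❓❓❓
❓⬜🟦🟫🟫🟦🟩🟫🟩❓❓❓❓
❓🟩🟩🟩⬜🟩🟫🟫🟩❓❓❓❓
❓🟫⬜⬜🟩🟩⬜❓❓❓❓❓❓
❓🟦🟫🟫⬜🟩🟫❓❓❓❓❓❓
❓⬜⬜🟩⬜⬛🟩❓❓❓❓❓❓
❓🟩🟩⬛🟫⬜🟩❓❓❓❓❓❓

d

❓❓❓❓❓❓❓❓❓❓❓❓❓
❓❓❓❓❓❓❓❓❓❓❓❓❓
❓❓❓❓❓❓❓❓❓❓❓❓❓
❓❓❓❓❓❓❓❓❓❓❓❓❓
❓⬜🟫⬜🟦🟫🟫🟩⬜❓❓❓❓
❓🟩⬛🟩🟫🟩⬜🟫🟫❓❓❓❓
❓🟩🟩🟩🟩🟩🔴🟫🟩❓❓❓❓
⬜🟦🟫🟫🟦🟩🟫🟩🟩❓❓❓❓
🟩🟩🟩⬜🟩🟫🟫🟩🟩❓❓❓❓
🟫⬜⬜🟩🟩⬜❓❓❓❓❓❓❓
🟦🟫🟫⬜🟩🟫❓❓❓❓❓❓❓
⬜⬜🟩⬜⬛🟩❓❓❓❓❓❓❓
🟩🟩⬛🟫⬜🟩❓❓❓❓❓❓❓

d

❓❓❓❓❓❓❓❓❓❓❓❓❓
❓❓❓❓❓❓❓❓❓❓❓❓❓
❓❓❓❓❓❓❓❓❓❓❓❓❓
❓❓❓❓❓❓❓❓❓❓❓❓❓
⬜🟫⬜🟦🟫🟫🟩⬜⬛❓❓❓❓
🟩⬛🟩🟫🟩⬜🟫🟫⬜❓❓❓❓
🟩🟩🟩🟩🟩🟫🔴🟩⬜❓❓❓❓
🟦🟫🟫🟦🟩🟫🟩🟩⬜❓❓❓❓
🟩🟩⬜🟩🟫🟫🟩🟩🟩❓❓❓❓
⬜⬜🟩🟩⬜❓❓❓❓❓❓❓❓
🟫🟫⬜🟩🟫❓❓❓❓❓❓❓❓
⬜🟩⬜⬛🟩❓❓❓❓❓❓❓❓
🟩⬛🟫⬜🟩❓❓❓❓❓❓❓❓

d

❓❓❓❓❓❓❓❓❓❓❓❓❓
❓❓❓❓❓❓❓❓❓❓❓❓❓
❓❓❓❓❓❓❓❓❓❓❓❓❓
❓❓❓❓❓❓❓❓❓❓❓❓❓
🟫⬜🟦🟫🟫🟩⬜⬛🟩❓❓❓❓
⬛🟩🟫🟩⬜🟫🟫⬜⬜❓❓❓❓
🟩🟩🟩🟩🟫🟫🔴⬜🟦❓❓❓❓
🟫🟫🟦🟩🟫🟩🟩⬜🟫❓❓❓❓
🟩⬜🟩🟫🟫🟩🟩🟩⬜❓❓❓❓
⬜🟩🟩⬜❓❓❓❓❓❓❓❓❓
🟫⬜🟩🟫❓❓❓❓❓❓❓❓❓
🟩⬜⬛🟩❓❓❓❓❓❓❓❓❓
⬛🟫⬜🟩❓❓❓❓❓❓❓❓❓

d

❓❓❓❓❓❓❓❓❓❓❓❓❓
❓❓❓❓❓❓❓❓❓❓❓❓❓
❓❓❓❓❓❓❓❓❓❓❓❓❓
❓❓❓❓❓❓❓❓❓❓❓❓❓
⬜🟦🟫🟫🟩⬜⬛🟩⬜❓❓❓❓
🟩🟫🟩⬜🟫🟫⬜⬜🟦❓❓❓❓
🟩🟩🟩🟫🟫🟩🔴🟦⬛❓❓❓❓
🟫🟦🟩🟫🟩🟩⬜🟫🟫❓❓❓❓
⬜🟩🟫🟫🟩🟩🟩⬜🟦❓❓❓❓
🟩🟩⬜❓❓❓❓❓❓❓❓❓❓
⬜🟩🟫❓❓❓❓❓❓❓❓❓❓
⬜⬛🟩❓❓❓❓❓❓❓❓❓❓
🟫⬜🟩❓❓❓❓❓❓❓❓❓❓

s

❓❓❓❓❓❓❓❓❓❓❓❓❓
❓❓❓❓❓❓❓❓❓❓❓❓❓
❓❓❓❓❓❓❓❓❓❓❓❓❓
⬜🟦🟫🟫🟩⬜⬛🟩⬜❓❓❓❓
🟩🟫🟩⬜🟫🟫⬜⬜🟦❓❓❓❓
🟩🟩🟩🟫🟫🟩⬜🟦⬛❓❓❓❓
🟫🟦🟩🟫🟩🟩🔴🟫🟫❓❓❓❓
⬜🟩🟫🟫🟩🟩🟩⬜🟦❓❓❓❓
🟩🟩⬜❓🟩🟦🟩🟫🟫❓❓❓❓
⬜🟩🟫❓❓❓❓❓❓❓❓❓❓
⬜⬛🟩❓❓❓❓❓❓❓❓❓❓
🟫⬜🟩❓❓❓❓❓❓❓❓❓❓
⬜🟦🟩❓❓❓❓❓❓❓❓❓❓

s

❓❓❓❓❓❓❓❓❓❓❓❓❓
❓❓❓❓❓❓❓❓❓❓❓❓❓
⬜🟦🟫🟫🟩⬜⬛🟩⬜❓❓❓❓
🟩🟫🟩⬜🟫🟫⬜⬜🟦❓❓❓❓
🟩🟩🟩🟫🟫🟩⬜🟦⬛❓❓❓❓
🟫🟦🟩🟫🟩🟩⬜🟫🟫❓❓❓❓
⬜🟩🟫🟫🟩🟩🔴⬜🟦❓❓❓❓
🟩🟩⬜❓🟩🟦🟩🟫🟫❓❓❓❓
⬜🟩🟫❓⬜⬜🟩⬛⬛❓❓❓❓
⬜⬛🟩❓❓❓❓❓❓❓❓❓❓
🟫⬜🟩❓❓❓❓❓❓❓❓❓❓
⬜🟦🟩❓❓❓❓❓❓❓❓❓❓
❓❓❓❓❓❓❓❓❓❓❓❓❓

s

❓❓❓❓❓❓❓❓❓❓❓❓❓
⬜🟦🟫🟫🟩⬜⬛🟩⬜❓❓❓❓
🟩🟫🟩⬜🟫🟫⬜⬜🟦❓❓❓❓
🟩🟩🟩🟫🟫🟩⬜🟦⬛❓❓❓❓
🟫🟦🟩🟫🟩🟩⬜🟫🟫❓❓❓❓
⬜🟩🟫🟫🟩🟩🟩⬜🟦❓❓❓❓
🟩🟩⬜❓🟩🟦🔴🟫🟫❓❓❓❓
⬜🟩🟫❓⬜⬜🟩⬛⬛❓❓❓❓
⬜⬛🟩❓🟩⬜🟩🟦🟦❓❓❓❓
🟫⬜🟩❓❓❓❓❓❓❓❓❓❓
⬜🟦🟩❓❓❓❓❓❓❓❓❓❓
❓❓❓❓❓❓❓❓❓❓❓❓❓
❓❓❓❓❓❓❓❓❓❓❓❓❓

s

⬜🟦🟫🟫🟩⬜⬛🟩⬜❓❓❓❓
🟩🟫🟩⬜🟫🟫⬜⬜🟦❓❓❓❓
🟩🟩🟩🟫🟫🟩⬜🟦⬛❓❓❓❓
🟫🟦🟩🟫🟩🟩⬜🟫🟫❓❓❓❓
⬜🟩🟫🟫🟩🟩🟩⬜🟦❓❓❓❓
🟩🟩⬜❓🟩🟦🟩🟫🟫❓❓❓❓
⬜🟩🟫❓⬜⬜🔴⬛⬛❓❓❓❓
⬜⬛🟩❓🟩⬜🟩🟦🟦❓❓❓❓
🟫⬜🟩❓⬜⬜🟫🟫🟫❓❓❓❓
⬜🟦🟩❓❓❓❓❓❓❓❓❓❓
❓❓❓❓❓❓❓❓❓❓❓❓❓
❓❓❓❓❓❓❓❓❓❓❓❓❓
❓❓❓❓❓❓❓❓❓❓❓❓❓

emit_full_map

❓⬜🟫⬜🟦🟫🟫🟩⬜⬛🟩⬜
❓🟩⬛🟩🟫🟩⬜🟫🟫⬜⬜🟦
❓🟩🟩🟩🟩🟩🟫🟫🟩⬜🟦⬛
⬜🟦🟫🟫🟦🟩🟫🟩🟩⬜🟫🟫
🟩🟩🟩⬜🟩🟫🟫🟩🟩🟩⬜🟦
🟫⬜⬜🟩🟩⬜❓🟩🟦🟩🟫🟫
🟦🟫🟫⬜🟩🟫❓⬜⬜🔴⬛⬛
⬜⬜🟩⬜⬛🟩❓🟩⬜🟩🟦🟦
🟩🟩⬛🟫⬜🟩❓⬜⬜🟫🟫🟫
🟩🟫🟩⬜🟦🟩❓❓❓❓❓❓


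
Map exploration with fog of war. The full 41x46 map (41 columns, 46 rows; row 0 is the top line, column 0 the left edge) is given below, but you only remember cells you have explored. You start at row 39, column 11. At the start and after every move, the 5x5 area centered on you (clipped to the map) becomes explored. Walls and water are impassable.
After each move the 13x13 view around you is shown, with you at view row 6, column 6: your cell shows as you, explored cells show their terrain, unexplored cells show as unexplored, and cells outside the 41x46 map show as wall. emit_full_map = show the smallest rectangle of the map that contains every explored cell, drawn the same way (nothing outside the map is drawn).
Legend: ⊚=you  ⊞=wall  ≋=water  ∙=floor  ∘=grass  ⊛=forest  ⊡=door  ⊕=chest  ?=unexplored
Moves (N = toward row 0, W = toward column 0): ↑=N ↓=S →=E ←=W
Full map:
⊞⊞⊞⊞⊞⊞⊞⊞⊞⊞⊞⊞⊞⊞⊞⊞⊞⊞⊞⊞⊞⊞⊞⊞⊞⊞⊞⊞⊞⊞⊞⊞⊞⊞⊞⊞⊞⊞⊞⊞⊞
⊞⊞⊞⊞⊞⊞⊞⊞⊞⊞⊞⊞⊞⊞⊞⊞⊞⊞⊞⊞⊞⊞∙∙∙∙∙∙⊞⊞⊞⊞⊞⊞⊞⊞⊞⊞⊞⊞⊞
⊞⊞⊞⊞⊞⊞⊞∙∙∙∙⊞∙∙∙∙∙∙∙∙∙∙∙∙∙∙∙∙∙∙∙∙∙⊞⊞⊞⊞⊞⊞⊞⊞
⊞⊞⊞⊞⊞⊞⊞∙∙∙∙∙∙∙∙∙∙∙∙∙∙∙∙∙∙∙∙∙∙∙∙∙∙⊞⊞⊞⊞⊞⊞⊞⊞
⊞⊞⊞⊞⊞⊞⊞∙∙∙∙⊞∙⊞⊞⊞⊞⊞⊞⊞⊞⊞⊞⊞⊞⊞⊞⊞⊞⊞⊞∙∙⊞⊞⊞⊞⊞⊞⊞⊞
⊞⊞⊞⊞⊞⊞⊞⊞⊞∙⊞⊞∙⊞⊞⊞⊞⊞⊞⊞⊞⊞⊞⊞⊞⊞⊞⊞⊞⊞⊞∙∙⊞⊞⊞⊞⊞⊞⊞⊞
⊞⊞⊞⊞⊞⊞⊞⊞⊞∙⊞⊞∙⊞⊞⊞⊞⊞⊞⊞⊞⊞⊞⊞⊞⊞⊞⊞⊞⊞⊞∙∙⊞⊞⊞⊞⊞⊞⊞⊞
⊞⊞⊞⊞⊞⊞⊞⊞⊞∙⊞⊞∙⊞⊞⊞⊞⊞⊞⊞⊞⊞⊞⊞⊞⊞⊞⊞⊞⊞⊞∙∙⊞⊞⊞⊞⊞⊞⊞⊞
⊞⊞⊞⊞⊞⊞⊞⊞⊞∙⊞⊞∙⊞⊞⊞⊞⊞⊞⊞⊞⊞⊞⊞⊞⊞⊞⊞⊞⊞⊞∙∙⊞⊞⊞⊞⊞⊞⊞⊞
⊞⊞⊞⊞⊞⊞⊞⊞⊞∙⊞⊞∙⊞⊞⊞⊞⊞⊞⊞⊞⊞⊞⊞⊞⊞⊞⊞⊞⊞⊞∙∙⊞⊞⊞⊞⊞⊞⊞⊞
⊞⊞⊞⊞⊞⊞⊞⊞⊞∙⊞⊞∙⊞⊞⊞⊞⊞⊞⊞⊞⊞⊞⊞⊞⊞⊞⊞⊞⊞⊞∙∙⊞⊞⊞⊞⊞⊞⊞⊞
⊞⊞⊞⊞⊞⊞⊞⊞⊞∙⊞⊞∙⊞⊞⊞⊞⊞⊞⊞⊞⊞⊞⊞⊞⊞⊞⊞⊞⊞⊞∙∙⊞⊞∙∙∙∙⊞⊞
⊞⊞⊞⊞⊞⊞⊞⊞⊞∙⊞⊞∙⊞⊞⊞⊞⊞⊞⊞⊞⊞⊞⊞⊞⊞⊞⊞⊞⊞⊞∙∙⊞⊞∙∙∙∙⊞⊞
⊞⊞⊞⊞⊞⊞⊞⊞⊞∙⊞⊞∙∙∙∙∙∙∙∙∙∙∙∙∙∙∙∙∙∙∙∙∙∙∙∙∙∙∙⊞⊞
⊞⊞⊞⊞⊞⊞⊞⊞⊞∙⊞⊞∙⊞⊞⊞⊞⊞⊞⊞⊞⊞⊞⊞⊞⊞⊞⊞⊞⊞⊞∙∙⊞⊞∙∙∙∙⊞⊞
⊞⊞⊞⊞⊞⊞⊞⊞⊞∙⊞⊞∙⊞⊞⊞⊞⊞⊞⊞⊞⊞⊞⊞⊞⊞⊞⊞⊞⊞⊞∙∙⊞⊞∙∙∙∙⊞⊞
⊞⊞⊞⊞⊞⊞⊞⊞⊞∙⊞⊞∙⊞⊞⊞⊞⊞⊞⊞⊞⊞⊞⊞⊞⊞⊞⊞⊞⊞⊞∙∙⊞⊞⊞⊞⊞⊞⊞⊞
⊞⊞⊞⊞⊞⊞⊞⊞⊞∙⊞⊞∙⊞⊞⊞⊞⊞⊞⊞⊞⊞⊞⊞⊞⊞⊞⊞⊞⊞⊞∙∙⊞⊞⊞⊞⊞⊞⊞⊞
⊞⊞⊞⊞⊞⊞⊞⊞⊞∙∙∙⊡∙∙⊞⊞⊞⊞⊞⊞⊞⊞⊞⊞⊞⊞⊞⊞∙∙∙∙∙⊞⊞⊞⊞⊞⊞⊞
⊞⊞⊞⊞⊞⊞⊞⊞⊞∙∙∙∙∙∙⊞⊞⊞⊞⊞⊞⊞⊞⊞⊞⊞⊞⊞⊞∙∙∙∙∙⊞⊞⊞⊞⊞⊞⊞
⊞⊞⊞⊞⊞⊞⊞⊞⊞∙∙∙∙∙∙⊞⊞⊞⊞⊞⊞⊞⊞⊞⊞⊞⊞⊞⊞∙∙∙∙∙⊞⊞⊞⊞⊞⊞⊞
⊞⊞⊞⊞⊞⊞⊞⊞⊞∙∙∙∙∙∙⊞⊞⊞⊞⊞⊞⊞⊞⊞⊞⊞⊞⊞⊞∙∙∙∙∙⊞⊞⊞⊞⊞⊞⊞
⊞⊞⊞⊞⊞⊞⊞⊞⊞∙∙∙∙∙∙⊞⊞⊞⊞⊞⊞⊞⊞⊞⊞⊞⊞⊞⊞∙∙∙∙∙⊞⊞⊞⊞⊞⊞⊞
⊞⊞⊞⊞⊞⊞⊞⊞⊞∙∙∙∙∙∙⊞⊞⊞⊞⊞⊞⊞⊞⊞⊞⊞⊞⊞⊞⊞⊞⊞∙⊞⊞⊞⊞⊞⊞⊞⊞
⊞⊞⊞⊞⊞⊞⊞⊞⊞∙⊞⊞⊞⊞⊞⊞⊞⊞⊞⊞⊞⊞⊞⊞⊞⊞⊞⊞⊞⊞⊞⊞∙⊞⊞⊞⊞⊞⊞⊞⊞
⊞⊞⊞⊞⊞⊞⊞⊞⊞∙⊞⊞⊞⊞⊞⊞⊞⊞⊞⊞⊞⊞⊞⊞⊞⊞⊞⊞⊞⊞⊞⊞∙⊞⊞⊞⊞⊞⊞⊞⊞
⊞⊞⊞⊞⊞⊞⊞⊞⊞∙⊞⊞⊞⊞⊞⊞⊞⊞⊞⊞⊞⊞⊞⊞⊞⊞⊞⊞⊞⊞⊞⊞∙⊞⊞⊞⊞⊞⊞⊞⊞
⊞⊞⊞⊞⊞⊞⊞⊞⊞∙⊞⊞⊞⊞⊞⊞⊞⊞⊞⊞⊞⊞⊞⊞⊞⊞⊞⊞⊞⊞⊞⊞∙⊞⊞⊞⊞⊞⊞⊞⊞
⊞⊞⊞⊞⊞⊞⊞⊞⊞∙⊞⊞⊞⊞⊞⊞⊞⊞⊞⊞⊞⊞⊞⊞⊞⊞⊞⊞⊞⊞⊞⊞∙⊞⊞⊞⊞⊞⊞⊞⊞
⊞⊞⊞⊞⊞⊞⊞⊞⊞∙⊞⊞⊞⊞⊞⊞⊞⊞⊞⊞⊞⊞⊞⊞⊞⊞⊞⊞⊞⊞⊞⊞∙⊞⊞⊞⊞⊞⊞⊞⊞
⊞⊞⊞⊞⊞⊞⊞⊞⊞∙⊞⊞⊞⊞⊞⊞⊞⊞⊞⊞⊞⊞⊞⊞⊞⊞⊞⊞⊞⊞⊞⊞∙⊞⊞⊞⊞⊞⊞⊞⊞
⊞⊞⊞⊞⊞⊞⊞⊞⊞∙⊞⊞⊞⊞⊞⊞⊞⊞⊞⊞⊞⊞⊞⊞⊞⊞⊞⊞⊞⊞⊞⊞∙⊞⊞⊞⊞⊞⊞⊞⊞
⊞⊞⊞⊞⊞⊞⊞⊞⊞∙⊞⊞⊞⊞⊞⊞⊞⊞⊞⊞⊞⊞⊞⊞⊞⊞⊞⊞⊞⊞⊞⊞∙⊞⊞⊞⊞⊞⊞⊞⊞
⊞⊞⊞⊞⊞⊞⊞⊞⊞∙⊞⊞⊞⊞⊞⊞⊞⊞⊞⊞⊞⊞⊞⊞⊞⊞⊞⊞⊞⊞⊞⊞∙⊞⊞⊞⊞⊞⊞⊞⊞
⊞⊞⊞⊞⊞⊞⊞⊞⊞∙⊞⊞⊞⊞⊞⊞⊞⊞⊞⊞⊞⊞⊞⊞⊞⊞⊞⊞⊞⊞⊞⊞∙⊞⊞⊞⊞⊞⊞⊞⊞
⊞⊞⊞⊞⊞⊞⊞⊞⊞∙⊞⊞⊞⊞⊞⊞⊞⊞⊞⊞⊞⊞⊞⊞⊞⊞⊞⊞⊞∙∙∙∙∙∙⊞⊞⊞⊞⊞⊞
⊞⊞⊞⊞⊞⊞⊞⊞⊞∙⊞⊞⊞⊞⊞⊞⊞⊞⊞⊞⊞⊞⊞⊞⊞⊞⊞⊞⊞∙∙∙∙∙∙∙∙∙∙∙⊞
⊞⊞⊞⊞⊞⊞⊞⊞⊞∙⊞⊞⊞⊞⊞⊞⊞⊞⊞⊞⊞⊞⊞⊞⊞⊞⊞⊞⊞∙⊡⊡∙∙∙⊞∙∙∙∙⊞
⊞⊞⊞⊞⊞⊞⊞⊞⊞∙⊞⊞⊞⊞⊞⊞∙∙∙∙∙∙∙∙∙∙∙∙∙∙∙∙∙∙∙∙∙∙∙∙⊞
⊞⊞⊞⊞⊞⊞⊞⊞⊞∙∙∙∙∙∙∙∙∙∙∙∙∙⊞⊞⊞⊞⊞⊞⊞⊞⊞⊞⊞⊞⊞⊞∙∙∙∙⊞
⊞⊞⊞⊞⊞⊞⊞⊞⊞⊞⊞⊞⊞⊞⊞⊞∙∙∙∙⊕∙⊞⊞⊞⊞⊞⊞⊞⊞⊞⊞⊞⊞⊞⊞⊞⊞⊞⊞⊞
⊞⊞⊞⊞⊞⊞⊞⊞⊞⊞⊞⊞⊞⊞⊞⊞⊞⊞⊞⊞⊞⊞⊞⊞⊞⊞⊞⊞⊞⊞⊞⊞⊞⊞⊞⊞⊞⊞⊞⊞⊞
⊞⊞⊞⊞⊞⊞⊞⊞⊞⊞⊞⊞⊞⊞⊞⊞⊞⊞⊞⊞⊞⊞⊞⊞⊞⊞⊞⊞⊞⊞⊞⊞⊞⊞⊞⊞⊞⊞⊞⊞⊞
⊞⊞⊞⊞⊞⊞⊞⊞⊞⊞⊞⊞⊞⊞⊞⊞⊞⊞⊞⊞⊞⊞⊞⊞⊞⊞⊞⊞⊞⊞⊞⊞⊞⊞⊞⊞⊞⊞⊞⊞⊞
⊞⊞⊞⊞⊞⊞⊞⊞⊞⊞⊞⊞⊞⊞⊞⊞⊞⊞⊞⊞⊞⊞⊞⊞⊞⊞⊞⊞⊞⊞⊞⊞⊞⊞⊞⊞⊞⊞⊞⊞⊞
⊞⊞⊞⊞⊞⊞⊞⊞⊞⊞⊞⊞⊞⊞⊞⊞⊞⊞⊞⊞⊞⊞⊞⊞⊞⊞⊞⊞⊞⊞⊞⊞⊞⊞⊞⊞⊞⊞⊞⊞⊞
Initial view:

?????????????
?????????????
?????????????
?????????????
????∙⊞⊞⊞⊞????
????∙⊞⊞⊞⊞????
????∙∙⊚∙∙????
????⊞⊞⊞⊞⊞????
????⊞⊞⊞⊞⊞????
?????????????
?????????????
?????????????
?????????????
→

?????????????
?????????????
?????????????
?????????????
???∙⊞⊞⊞⊞⊞????
???∙⊞⊞⊞⊞⊞????
???∙∙∙⊚∙∙????
???⊞⊞⊞⊞⊞⊞????
???⊞⊞⊞⊞⊞⊞????
?????????????
?????????????
?????????????
?????????????

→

?????????????
?????????????
?????????????
?????????????
??∙⊞⊞⊞⊞⊞⊞????
??∙⊞⊞⊞⊞⊞⊞????
??∙∙∙∙⊚∙∙????
??⊞⊞⊞⊞⊞⊞⊞????
??⊞⊞⊞⊞⊞⊞⊞????
?????????????
?????????????
?????????????
?????????????

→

?????????????
?????????????
?????????????
?????????????
?∙⊞⊞⊞⊞⊞⊞⊞????
?∙⊞⊞⊞⊞⊞⊞∙????
?∙∙∙∙∙⊚∙∙????
?⊞⊞⊞⊞⊞⊞⊞∙????
?⊞⊞⊞⊞⊞⊞⊞⊞????
?????????????
?????????????
?????????????
?????????????

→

?????????????
?????????????
?????????????
?????????????
∙⊞⊞⊞⊞⊞⊞⊞⊞????
∙⊞⊞⊞⊞⊞⊞∙∙????
∙∙∙∙∙∙⊚∙∙????
⊞⊞⊞⊞⊞⊞⊞∙∙????
⊞⊞⊞⊞⊞⊞⊞⊞⊞????
?????????????
?????????????
?????????????
?????????????

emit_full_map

∙⊞⊞⊞⊞⊞⊞⊞⊞
∙⊞⊞⊞⊞⊞⊞∙∙
∙∙∙∙∙∙⊚∙∙
⊞⊞⊞⊞⊞⊞⊞∙∙
⊞⊞⊞⊞⊞⊞⊞⊞⊞

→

?????????????
?????????????
?????????????
?????????????
⊞⊞⊞⊞⊞⊞⊞⊞⊞????
⊞⊞⊞⊞⊞⊞∙∙∙????
∙∙∙∙∙∙⊚∙∙????
⊞⊞⊞⊞⊞⊞∙∙∙????
⊞⊞⊞⊞⊞⊞⊞⊞⊞????
?????????????
?????????????
?????????????
?????????????

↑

?????????????
?????????????
?????????????
?????????????
????⊞⊞⊞⊞⊞????
⊞⊞⊞⊞⊞⊞⊞⊞⊞????
⊞⊞⊞⊞⊞⊞⊚∙∙????
∙∙∙∙∙∙∙∙∙????
⊞⊞⊞⊞⊞⊞∙∙∙????
⊞⊞⊞⊞⊞⊞⊞⊞⊞????
?????????????
?????????????
?????????????

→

?????????????
?????????????
?????????????
?????????????
???⊞⊞⊞⊞⊞⊞????
⊞⊞⊞⊞⊞⊞⊞⊞⊞????
⊞⊞⊞⊞⊞∙⊚∙∙????
∙∙∙∙∙∙∙∙∙????
⊞⊞⊞⊞⊞∙∙∙∙????
⊞⊞⊞⊞⊞⊞⊞⊞?????
?????????????
?????????????
?????????????

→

?????????????
?????????????
?????????????
?????????????
??⊞⊞⊞⊞⊞⊞⊞????
⊞⊞⊞⊞⊞⊞⊞⊞⊞????
⊞⊞⊞⊞∙∙⊚∙∙????
∙∙∙∙∙∙∙∙∙????
⊞⊞⊞⊞∙∙∙∙⊕????
⊞⊞⊞⊞⊞⊞⊞??????
?????????????
?????????????
?????????????

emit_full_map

?????⊞⊞⊞⊞⊞⊞⊞
∙⊞⊞⊞⊞⊞⊞⊞⊞⊞⊞⊞
∙⊞⊞⊞⊞⊞⊞∙∙⊚∙∙
∙∙∙∙∙∙∙∙∙∙∙∙
⊞⊞⊞⊞⊞⊞⊞∙∙∙∙⊕
⊞⊞⊞⊞⊞⊞⊞⊞⊞⊞??

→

?????????????
?????????????
?????????????
?????????????
?⊞⊞⊞⊞⊞⊞⊞⊞????
⊞⊞⊞⊞⊞⊞⊞⊞⊞????
⊞⊞⊞∙∙∙⊚∙∙????
∙∙∙∙∙∙∙∙∙????
⊞⊞⊞∙∙∙∙⊕∙????
⊞⊞⊞⊞⊞⊞???????
?????????????
?????????????
?????????????

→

?????????????
?????????????
?????????????
?????????????
⊞⊞⊞⊞⊞⊞⊞⊞⊞????
⊞⊞⊞⊞⊞⊞⊞⊞⊞????
⊞⊞∙∙∙∙⊚∙∙????
∙∙∙∙∙∙∙∙⊞????
⊞⊞∙∙∙∙⊕∙⊞????
⊞⊞⊞⊞⊞????????
?????????????
?????????????
?????????????

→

?????????????
?????????????
?????????????
?????????????
⊞⊞⊞⊞⊞⊞⊞⊞⊞????
⊞⊞⊞⊞⊞⊞⊞⊞⊞????
⊞∙∙∙∙∙⊚∙∙????
∙∙∙∙∙∙∙⊞⊞????
⊞∙∙∙∙⊕∙⊞⊞????
⊞⊞⊞⊞?????????
?????????????
?????????????
?????????????

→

?????????????
?????????????
?????????????
?????????????
⊞⊞⊞⊞⊞⊞⊞⊞⊞????
⊞⊞⊞⊞⊞⊞⊞⊞⊞????
∙∙∙∙∙∙⊚∙∙????
∙∙∙∙∙∙⊞⊞⊞????
∙∙∙∙⊕∙⊞⊞⊞????
⊞⊞⊞??????????
?????????????
?????????????
?????????????

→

?????????????
?????????????
?????????????
?????????????
⊞⊞⊞⊞⊞⊞⊞⊞⊞????
⊞⊞⊞⊞⊞⊞⊞⊞⊞????
∙∙∙∙∙∙⊚∙∙????
∙∙∙∙∙⊞⊞⊞⊞????
∙∙∙⊕∙⊞⊞⊞⊞????
⊞⊞???????????
?????????????
?????????????
?????????????

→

?????????????
?????????????
?????????????
?????????????
⊞⊞⊞⊞⊞⊞⊞⊞⊞????
⊞⊞⊞⊞⊞⊞⊞⊞⊞????
∙∙∙∙∙∙⊚∙∙????
∙∙∙∙⊞⊞⊞⊞⊞????
∙∙⊕∙⊞⊞⊞⊞⊞????
⊞????????????
?????????????
?????????????
?????????????

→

?????????????
?????????????
?????????????
?????????????
⊞⊞⊞⊞⊞⊞⊞⊞⊞????
⊞⊞⊞⊞⊞⊞⊞⊞⊞????
∙∙∙∙∙∙⊚∙∙????
∙∙∙⊞⊞⊞⊞⊞⊞????
∙⊕∙⊞⊞⊞⊞⊞⊞????
?????????????
?????????????
?????????????
?????????????

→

?????????????
?????????????
?????????????
?????????????
⊞⊞⊞⊞⊞⊞⊞⊞⊞????
⊞⊞⊞⊞⊞⊞⊞⊞⊞????
∙∙∙∙∙∙⊚∙∙????
∙∙⊞⊞⊞⊞⊞⊞⊞????
⊕∙⊞⊞⊞⊞⊞⊞⊞????
?????????????
?????????????
?????????????
?????????????

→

?????????????
?????????????
?????????????
?????????????
⊞⊞⊞⊞⊞⊞⊞⊞∙????
⊞⊞⊞⊞⊞⊞⊞⊞∙????
∙∙∙∙∙∙⊚∙∙????
∙⊞⊞⊞⊞⊞⊞⊞⊞????
∙⊞⊞⊞⊞⊞⊞⊞⊞????
?????????????
?????????????
?????????????
?????????????

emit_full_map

?????⊞⊞⊞⊞⊞⊞⊞⊞⊞⊞⊞⊞⊞⊞⊞∙
∙⊞⊞⊞⊞⊞⊞⊞⊞⊞⊞⊞⊞⊞⊞⊞⊞⊞⊞⊞∙
∙⊞⊞⊞⊞⊞⊞∙∙∙∙∙∙∙∙∙∙∙⊚∙∙
∙∙∙∙∙∙∙∙∙∙∙∙∙⊞⊞⊞⊞⊞⊞⊞⊞
⊞⊞⊞⊞⊞⊞⊞∙∙∙∙⊕∙⊞⊞⊞⊞⊞⊞⊞⊞
⊞⊞⊞⊞⊞⊞⊞⊞⊞⊞???????????


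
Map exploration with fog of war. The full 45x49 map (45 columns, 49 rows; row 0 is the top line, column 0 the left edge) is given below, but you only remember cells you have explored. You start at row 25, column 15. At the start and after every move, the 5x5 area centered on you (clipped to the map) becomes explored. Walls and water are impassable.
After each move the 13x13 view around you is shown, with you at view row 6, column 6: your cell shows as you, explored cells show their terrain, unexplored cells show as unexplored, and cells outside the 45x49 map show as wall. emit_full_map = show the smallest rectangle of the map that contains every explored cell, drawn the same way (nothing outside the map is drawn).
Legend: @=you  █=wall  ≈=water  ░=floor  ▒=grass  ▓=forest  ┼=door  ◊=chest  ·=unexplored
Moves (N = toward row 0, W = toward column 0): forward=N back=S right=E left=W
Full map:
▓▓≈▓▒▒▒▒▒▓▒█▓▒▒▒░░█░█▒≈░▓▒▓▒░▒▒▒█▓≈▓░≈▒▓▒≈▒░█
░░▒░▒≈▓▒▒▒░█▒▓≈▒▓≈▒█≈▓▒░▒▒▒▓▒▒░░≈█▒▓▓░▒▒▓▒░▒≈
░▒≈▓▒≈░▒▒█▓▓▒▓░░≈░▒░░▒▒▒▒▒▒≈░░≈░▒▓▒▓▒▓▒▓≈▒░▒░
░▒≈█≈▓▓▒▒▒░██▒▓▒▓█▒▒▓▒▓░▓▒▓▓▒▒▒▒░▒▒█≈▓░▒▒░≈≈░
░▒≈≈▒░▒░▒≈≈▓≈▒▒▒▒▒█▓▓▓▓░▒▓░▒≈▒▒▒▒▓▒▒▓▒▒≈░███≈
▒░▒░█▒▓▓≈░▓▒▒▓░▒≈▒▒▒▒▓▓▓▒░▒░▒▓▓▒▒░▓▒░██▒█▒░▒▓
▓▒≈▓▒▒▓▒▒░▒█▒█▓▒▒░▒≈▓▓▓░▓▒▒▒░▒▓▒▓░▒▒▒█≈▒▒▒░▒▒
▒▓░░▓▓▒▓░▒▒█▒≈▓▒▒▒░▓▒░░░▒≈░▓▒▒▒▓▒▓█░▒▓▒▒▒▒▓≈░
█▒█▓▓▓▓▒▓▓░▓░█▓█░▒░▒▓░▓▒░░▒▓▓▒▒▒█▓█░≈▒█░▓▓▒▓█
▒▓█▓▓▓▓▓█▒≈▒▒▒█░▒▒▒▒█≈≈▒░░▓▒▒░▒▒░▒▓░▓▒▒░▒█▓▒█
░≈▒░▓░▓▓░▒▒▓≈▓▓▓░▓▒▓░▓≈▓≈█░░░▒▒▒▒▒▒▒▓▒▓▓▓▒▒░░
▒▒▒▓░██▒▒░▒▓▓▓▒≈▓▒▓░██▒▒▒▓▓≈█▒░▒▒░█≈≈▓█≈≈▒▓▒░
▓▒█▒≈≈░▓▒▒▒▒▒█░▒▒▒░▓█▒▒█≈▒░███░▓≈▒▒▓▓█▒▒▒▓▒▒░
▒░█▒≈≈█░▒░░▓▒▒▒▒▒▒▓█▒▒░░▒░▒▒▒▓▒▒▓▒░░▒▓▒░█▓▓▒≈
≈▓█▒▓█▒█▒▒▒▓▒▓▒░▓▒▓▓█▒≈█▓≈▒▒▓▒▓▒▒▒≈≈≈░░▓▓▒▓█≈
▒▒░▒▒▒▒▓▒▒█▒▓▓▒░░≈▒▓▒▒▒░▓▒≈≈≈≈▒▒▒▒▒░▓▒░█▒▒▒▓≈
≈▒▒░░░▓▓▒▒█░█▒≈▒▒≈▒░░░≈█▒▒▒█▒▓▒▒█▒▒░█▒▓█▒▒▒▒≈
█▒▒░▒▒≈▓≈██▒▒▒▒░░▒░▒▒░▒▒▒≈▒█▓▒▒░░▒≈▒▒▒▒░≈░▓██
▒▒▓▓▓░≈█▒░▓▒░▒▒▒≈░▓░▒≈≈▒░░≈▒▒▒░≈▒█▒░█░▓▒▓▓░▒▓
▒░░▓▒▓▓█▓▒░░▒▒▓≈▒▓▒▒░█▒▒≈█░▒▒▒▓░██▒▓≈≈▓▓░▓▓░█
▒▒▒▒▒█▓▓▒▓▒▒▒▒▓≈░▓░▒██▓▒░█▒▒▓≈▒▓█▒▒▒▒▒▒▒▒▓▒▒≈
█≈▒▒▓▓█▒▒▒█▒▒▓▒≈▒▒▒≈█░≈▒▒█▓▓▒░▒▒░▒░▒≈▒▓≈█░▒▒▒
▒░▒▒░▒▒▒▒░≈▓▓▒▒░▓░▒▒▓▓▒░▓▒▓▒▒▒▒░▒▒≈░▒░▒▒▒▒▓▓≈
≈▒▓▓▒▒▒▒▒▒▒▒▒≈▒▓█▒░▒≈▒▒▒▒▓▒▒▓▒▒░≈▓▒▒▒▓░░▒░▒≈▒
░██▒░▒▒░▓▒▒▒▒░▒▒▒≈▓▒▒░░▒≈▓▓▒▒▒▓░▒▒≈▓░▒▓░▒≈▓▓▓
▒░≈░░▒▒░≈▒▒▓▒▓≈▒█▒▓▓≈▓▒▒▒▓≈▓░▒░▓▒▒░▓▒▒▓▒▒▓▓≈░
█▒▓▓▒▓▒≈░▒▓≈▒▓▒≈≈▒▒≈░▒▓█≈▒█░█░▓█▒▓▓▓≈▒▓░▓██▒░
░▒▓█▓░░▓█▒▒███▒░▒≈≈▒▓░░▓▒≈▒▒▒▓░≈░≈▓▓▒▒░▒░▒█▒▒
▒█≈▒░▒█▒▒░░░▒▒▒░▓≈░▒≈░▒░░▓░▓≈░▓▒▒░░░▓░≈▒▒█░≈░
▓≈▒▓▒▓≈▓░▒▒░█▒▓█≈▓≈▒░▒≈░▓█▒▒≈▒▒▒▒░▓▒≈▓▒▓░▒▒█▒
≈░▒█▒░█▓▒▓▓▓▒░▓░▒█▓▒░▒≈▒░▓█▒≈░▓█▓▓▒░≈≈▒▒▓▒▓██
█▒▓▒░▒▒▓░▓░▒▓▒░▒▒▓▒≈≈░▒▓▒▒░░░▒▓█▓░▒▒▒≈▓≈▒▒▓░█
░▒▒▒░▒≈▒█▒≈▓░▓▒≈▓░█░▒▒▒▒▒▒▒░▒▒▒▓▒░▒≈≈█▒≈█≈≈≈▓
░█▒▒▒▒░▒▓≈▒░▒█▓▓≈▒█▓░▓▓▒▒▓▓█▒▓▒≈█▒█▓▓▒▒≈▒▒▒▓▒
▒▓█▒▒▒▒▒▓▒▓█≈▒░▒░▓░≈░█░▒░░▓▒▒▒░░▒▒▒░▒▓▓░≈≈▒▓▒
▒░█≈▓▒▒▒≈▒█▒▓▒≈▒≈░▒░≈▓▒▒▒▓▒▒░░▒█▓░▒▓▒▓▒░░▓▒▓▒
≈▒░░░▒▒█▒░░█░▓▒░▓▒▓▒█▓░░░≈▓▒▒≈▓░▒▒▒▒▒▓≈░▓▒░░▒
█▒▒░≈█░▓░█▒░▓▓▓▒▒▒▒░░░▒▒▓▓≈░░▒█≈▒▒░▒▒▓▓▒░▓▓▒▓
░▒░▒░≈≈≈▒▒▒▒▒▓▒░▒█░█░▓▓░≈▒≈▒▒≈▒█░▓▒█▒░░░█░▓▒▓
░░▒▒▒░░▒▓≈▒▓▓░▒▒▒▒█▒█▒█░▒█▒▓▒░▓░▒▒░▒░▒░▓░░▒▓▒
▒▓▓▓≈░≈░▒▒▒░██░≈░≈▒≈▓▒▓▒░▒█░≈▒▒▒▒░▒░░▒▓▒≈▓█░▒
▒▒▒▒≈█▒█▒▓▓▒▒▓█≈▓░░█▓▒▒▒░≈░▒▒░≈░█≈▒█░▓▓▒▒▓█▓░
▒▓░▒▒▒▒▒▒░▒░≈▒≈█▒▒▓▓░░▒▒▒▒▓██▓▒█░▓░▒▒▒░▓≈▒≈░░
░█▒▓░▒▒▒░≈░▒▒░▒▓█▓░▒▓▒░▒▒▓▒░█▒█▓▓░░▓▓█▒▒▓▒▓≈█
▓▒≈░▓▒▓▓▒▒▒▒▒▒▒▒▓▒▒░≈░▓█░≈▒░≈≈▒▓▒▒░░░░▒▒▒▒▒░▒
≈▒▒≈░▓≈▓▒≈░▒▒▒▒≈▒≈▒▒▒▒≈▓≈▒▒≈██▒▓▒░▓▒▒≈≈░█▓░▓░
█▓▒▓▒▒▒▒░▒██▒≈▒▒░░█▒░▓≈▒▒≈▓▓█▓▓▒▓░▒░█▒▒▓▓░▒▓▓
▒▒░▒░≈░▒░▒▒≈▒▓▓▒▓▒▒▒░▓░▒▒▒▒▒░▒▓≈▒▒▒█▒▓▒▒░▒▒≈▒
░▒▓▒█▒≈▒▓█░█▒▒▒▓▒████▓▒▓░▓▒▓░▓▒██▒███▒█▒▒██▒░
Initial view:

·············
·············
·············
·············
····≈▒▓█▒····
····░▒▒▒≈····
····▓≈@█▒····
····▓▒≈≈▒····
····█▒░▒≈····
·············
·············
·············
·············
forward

·············
·············
·············
·············
····▒▒░▓░····
····≈▒▓█▒····
····░▒@▒≈····
····▓≈▒█▒····
····▓▒≈≈▒····
····█▒░▒≈····
·············
·············
·············

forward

·············
·············
·············
·············
····▓▒≈▒▒····
····▒▒░▓░····
····≈▒@█▒····
····░▒▒▒≈····
····▓≈▒█▒····
····▓▒≈≈▒····
····█▒░▒≈····
·············
·············

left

·············
·············
·············
·············
····▒▓▒≈▒▒···
····▓▒▒░▓░···
····▒≈@▓█▒···
····▒░▒▒▒≈···
····▒▓≈▒█▒···
·····▓▒≈≈▒···
·····█▒░▒≈···
·············
·············

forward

·············
·············
·············
·············
····▒▒▓≈░····
····▒▓▒≈▒▒···
····▓▒@░▓░···
····▒≈▒▓█▒···
····▒░▒▒▒≈···
····▒▓≈▒█▒···
·····▓▒≈≈▒···
·····█▒░▒≈···
·············

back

·············
·············
·············
····▒▒▓≈░····
····▒▓▒≈▒▒···
····▓▒▒░▓░···
····▒≈@▓█▒···
····▒░▒▒▒≈···
····▒▓≈▒█▒···
·····▓▒≈≈▒···
·····█▒░▒≈···
·············
·············

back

·············
·············
····▒▒▓≈░····
····▒▓▒≈▒▒···
····▓▒▒░▓░···
····▒≈▒▓█▒···
····▒░@▒▒≈···
····▒▓≈▒█▒···
····▒▓▒≈≈▒···
·····█▒░▒≈···
·············
·············
·············

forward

·············
·············
·············
····▒▒▓≈░····
····▒▓▒≈▒▒···
····▓▒▒░▓░···
····▒≈@▓█▒···
····▒░▒▒▒≈···
····▒▓≈▒█▒···
····▒▓▒≈≈▒···
·····█▒░▒≈···
·············
·············

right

·············
·············
·············
···▒▒▓≈░·····
···▒▓▒≈▒▒····
···▓▒▒░▓░····
···▒≈▒@█▒····
···▒░▒▒▒≈····
···▒▓≈▒█▒····
···▒▓▒≈≈▒····
····█▒░▒≈····
·············
·············

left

·············
·············
·············
····▒▒▓≈░····
····▒▓▒≈▒▒···
····▓▒▒░▓░···
····▒≈@▓█▒···
····▒░▒▒▒≈···
····▒▓≈▒█▒···
····▒▓▒≈≈▒···
·····█▒░▒≈···
·············
·············

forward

·············
·············
·············
·············
····▒▒▓≈░····
····▒▓▒≈▒▒···
····▓▒@░▓░···
····▒≈▒▓█▒···
····▒░▒▒▒≈···
····▒▓≈▒█▒···
····▒▓▒≈≈▒···
·····█▒░▒≈···
·············
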